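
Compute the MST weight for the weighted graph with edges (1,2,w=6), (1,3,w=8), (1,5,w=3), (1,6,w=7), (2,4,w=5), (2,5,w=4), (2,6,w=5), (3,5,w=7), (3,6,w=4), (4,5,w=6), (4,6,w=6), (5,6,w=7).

Apply Kruskal's algorithm (sort edges by weight, add if no cycle):

Sorted edges by weight:
  (1,5) w=3
  (2,5) w=4
  (3,6) w=4
  (2,4) w=5
  (2,6) w=5
  (1,2) w=6
  (4,6) w=6
  (4,5) w=6
  (1,6) w=7
  (3,5) w=7
  (5,6) w=7
  (1,3) w=8

Add edge (1,5) w=3 -- no cycle. Running total: 3
Add edge (2,5) w=4 -- no cycle. Running total: 7
Add edge (3,6) w=4 -- no cycle. Running total: 11
Add edge (2,4) w=5 -- no cycle. Running total: 16
Add edge (2,6) w=5 -- no cycle. Running total: 21

MST edges: (1,5,w=3), (2,5,w=4), (3,6,w=4), (2,4,w=5), (2,6,w=5)
Total MST weight: 3 + 4 + 4 + 5 + 5 = 21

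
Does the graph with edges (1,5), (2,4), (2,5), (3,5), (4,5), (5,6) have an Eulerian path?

Step 1: Find the degree of each vertex:
  deg(1) = 1
  deg(2) = 2
  deg(3) = 1
  deg(4) = 2
  deg(5) = 5
  deg(6) = 1

Step 2: Count vertices with odd degree:
  Odd-degree vertices: 1, 3, 5, 6 (4 total)

Step 3: Apply Euler's theorem:
  - Eulerian circuit exists iff graph is connected and all vertices have even degree
  - Eulerian path exists iff graph is connected and has 0 or 2 odd-degree vertices

Graph has 4 odd-degree vertices (need 0 or 2).
Neither Eulerian path nor Eulerian circuit exists.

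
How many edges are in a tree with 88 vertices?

A tree on n vertices always has exactly n - 1 edges.
For n = 88: edges = 88 - 1 = 87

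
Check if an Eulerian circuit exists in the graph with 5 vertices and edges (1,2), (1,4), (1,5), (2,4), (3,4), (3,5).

Step 1: Find the degree of each vertex:
  deg(1) = 3
  deg(2) = 2
  deg(3) = 2
  deg(4) = 3
  deg(5) = 2

Step 2: Count vertices with odd degree:
  Odd-degree vertices: 1, 4 (2 total)

Step 3: Apply Euler's theorem:
  - Eulerian circuit exists iff graph is connected and all vertices have even degree
  - Eulerian path exists iff graph is connected and has 0 or 2 odd-degree vertices

Graph is connected with exactly 2 odd-degree vertices (1, 4).
Eulerian path exists (starting and ending at the odd-degree vertices), but no Eulerian circuit.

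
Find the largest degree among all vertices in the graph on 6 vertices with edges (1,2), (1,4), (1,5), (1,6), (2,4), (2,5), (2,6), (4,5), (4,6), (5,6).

Step 1: Count edges incident to each vertex:
  deg(1) = 4 (neighbors: 2, 4, 5, 6)
  deg(2) = 4 (neighbors: 1, 4, 5, 6)
  deg(3) = 0 (neighbors: none)
  deg(4) = 4 (neighbors: 1, 2, 5, 6)
  deg(5) = 4 (neighbors: 1, 2, 4, 6)
  deg(6) = 4 (neighbors: 1, 2, 4, 5)

Step 2: Find maximum:
  max(4, 4, 0, 4, 4, 4) = 4 (vertex 1)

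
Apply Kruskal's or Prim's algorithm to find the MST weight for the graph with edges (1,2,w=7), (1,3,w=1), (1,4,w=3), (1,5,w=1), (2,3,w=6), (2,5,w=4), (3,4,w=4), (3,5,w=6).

Apply Kruskal's algorithm (sort edges by weight, add if no cycle):

Sorted edges by weight:
  (1,3) w=1
  (1,5) w=1
  (1,4) w=3
  (2,5) w=4
  (3,4) w=4
  (2,3) w=6
  (3,5) w=6
  (1,2) w=7

Add edge (1,3) w=1 -- no cycle. Running total: 1
Add edge (1,5) w=1 -- no cycle. Running total: 2
Add edge (1,4) w=3 -- no cycle. Running total: 5
Add edge (2,5) w=4 -- no cycle. Running total: 9

MST edges: (1,3,w=1), (1,5,w=1), (1,4,w=3), (2,5,w=4)
Total MST weight: 1 + 1 + 3 + 4 = 9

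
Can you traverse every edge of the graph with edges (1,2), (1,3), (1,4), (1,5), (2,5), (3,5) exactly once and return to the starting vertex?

Step 1: Find the degree of each vertex:
  deg(1) = 4
  deg(2) = 2
  deg(3) = 2
  deg(4) = 1
  deg(5) = 3

Step 2: Count vertices with odd degree:
  Odd-degree vertices: 4, 5 (2 total)

Step 3: Apply Euler's theorem:
  - Eulerian circuit exists iff graph is connected and all vertices have even degree
  - Eulerian path exists iff graph is connected and has 0 or 2 odd-degree vertices

Graph is connected with exactly 2 odd-degree vertices (4, 5).
Eulerian path exists (starting and ending at the odd-degree vertices), but no Eulerian circuit.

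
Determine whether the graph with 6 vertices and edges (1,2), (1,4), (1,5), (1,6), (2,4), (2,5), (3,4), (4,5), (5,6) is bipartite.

Step 1: Attempt 2-coloring using BFS:
  Start at vertex 1, assign color 0
  Color vertex 2 with color 1 (neighbor of 1)
  Color vertex 4 with color 1 (neighbor of 1)
  Color vertex 5 with color 1 (neighbor of 1)
  Color vertex 6 with color 1 (neighbor of 1)

Step 2: Conflict found! Vertices 2 and 4 are adjacent but have the same color.
This means the graph contains an odd cycle.

The graph is NOT bipartite.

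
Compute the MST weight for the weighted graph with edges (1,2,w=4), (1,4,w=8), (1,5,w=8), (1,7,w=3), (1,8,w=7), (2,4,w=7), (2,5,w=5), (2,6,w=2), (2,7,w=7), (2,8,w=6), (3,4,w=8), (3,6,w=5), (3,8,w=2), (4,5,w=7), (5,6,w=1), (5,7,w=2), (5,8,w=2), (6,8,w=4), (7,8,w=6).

Apply Kruskal's algorithm (sort edges by weight, add if no cycle):

Sorted edges by weight:
  (5,6) w=1
  (2,6) w=2
  (3,8) w=2
  (5,7) w=2
  (5,8) w=2
  (1,7) w=3
  (1,2) w=4
  (6,8) w=4
  (2,5) w=5
  (3,6) w=5
  (2,8) w=6
  (7,8) w=6
  (1,8) w=7
  (2,4) w=7
  (2,7) w=7
  (4,5) w=7
  (1,4) w=8
  (1,5) w=8
  (3,4) w=8

Add edge (5,6) w=1 -- no cycle. Running total: 1
Add edge (2,6) w=2 -- no cycle. Running total: 3
Add edge (3,8) w=2 -- no cycle. Running total: 5
Add edge (5,7) w=2 -- no cycle. Running total: 7
Add edge (5,8) w=2 -- no cycle. Running total: 9
Add edge (1,7) w=3 -- no cycle. Running total: 12
Skip edge (1,2) w=4 -- would create cycle
Skip edge (6,8) w=4 -- would create cycle
Skip edge (2,5) w=5 -- would create cycle
Skip edge (3,6) w=5 -- would create cycle
Skip edge (2,8) w=6 -- would create cycle
Skip edge (7,8) w=6 -- would create cycle
Skip edge (1,8) w=7 -- would create cycle
Add edge (2,4) w=7 -- no cycle. Running total: 19

MST edges: (5,6,w=1), (2,6,w=2), (3,8,w=2), (5,7,w=2), (5,8,w=2), (1,7,w=3), (2,4,w=7)
Total MST weight: 1 + 2 + 2 + 2 + 2 + 3 + 7 = 19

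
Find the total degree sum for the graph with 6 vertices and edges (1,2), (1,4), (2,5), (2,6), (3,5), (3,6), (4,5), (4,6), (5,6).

Step 1: Count edges incident to each vertex:
  deg(1) = 2 (neighbors: 2, 4)
  deg(2) = 3 (neighbors: 1, 5, 6)
  deg(3) = 2 (neighbors: 5, 6)
  deg(4) = 3 (neighbors: 1, 5, 6)
  deg(5) = 4 (neighbors: 2, 3, 4, 6)
  deg(6) = 4 (neighbors: 2, 3, 4, 5)

Step 2: Sum all degrees:
  2 + 3 + 2 + 3 + 4 + 4 = 18

Verification: sum of degrees = 2 * |E| = 2 * 9 = 18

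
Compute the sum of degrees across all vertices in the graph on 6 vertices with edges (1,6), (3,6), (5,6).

Step 1: Count edges incident to each vertex:
  deg(1) = 1 (neighbors: 6)
  deg(2) = 0 (neighbors: none)
  deg(3) = 1 (neighbors: 6)
  deg(4) = 0 (neighbors: none)
  deg(5) = 1 (neighbors: 6)
  deg(6) = 3 (neighbors: 1, 3, 5)

Step 2: Sum all degrees:
  1 + 0 + 1 + 0 + 1 + 3 = 6

Verification: sum of degrees = 2 * |E| = 2 * 3 = 6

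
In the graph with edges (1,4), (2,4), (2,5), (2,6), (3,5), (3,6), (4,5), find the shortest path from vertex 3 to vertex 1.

Step 1: Build adjacency list:
  1: 4
  2: 4, 5, 6
  3: 5, 6
  4: 1, 2, 5
  5: 2, 3, 4
  6: 2, 3

Step 2: BFS from vertex 3 to find shortest path to 1:
  vertex 5 reached at distance 1
  vertex 6 reached at distance 1
  vertex 2 reached at distance 2
  vertex 4 reached at distance 2
  vertex 1 reached at distance 3

Step 3: Shortest path: 3 -> 5 -> 4 -> 1
Path length: 3 edges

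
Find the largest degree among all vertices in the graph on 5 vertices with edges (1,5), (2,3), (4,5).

Step 1: Count edges incident to each vertex:
  deg(1) = 1 (neighbors: 5)
  deg(2) = 1 (neighbors: 3)
  deg(3) = 1 (neighbors: 2)
  deg(4) = 1 (neighbors: 5)
  deg(5) = 2 (neighbors: 1, 4)

Step 2: Find maximum:
  max(1, 1, 1, 1, 2) = 2 (vertex 5)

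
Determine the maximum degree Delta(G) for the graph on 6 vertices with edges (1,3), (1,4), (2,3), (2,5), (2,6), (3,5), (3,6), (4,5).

Step 1: Count edges incident to each vertex:
  deg(1) = 2 (neighbors: 3, 4)
  deg(2) = 3 (neighbors: 3, 5, 6)
  deg(3) = 4 (neighbors: 1, 2, 5, 6)
  deg(4) = 2 (neighbors: 1, 5)
  deg(5) = 3 (neighbors: 2, 3, 4)
  deg(6) = 2 (neighbors: 2, 3)

Step 2: Find maximum:
  max(2, 3, 4, 2, 3, 2) = 4 (vertex 3)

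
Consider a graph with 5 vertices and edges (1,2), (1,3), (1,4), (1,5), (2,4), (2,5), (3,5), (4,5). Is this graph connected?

Step 1: Build adjacency list from edges:
  1: 2, 3, 4, 5
  2: 1, 4, 5
  3: 1, 5
  4: 1, 2, 5
  5: 1, 2, 3, 4

Step 2: Run BFS/DFS from vertex 1:
  Visited: {1, 2, 3, 4, 5}
  Reached 5 of 5 vertices

Step 3: All 5 vertices reached from vertex 1, so the graph is connected.
Answer: Yes, the graph is connected.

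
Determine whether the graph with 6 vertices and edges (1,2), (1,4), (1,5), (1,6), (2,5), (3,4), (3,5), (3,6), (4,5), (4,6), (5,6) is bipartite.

Step 1: Attempt 2-coloring using BFS:
  Start at vertex 1, assign color 0
  Color vertex 2 with color 1 (neighbor of 1)
  Color vertex 4 with color 1 (neighbor of 1)
  Color vertex 5 with color 1 (neighbor of 1)
  Color vertex 6 with color 1 (neighbor of 1)

Step 2: Conflict found! Vertices 2 and 5 are adjacent but have the same color.
This means the graph contains an odd cycle.

The graph is NOT bipartite.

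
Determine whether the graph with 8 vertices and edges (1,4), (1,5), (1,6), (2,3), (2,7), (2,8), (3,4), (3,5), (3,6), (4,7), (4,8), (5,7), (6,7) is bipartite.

Step 1: Attempt 2-coloring using BFS:
  Start at vertex 1, assign color 0
  Color vertex 4 with color 1 (neighbor of 1)
  Color vertex 5 with color 1 (neighbor of 1)
  Color vertex 6 with color 1 (neighbor of 1)
  Color vertex 3 with color 0 (neighbor of 4)
  Color vertex 7 with color 0 (neighbor of 4)
  Color vertex 8 with color 0 (neighbor of 4)
  Color vertex 2 with color 1 (neighbor of 3)

Step 2: 2-coloring succeeded. No conflicts found.
  Set A (color 0): {1, 3, 7, 8}
  Set B (color 1): {2, 4, 5, 6}

The graph is bipartite with partition {1, 3, 7, 8}, {2, 4, 5, 6}.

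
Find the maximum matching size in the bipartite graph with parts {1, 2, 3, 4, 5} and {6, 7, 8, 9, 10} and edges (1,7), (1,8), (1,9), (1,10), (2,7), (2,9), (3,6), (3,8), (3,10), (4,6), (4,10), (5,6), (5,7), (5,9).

Step 1: List the neighbors of each left vertex:
  1: 7, 8, 9, 10
  2: 7, 9
  3: 6, 8, 10
  4: 6, 10
  5: 6, 7, 9

Step 2: Greedily match left vertices, then look for augmenting paths:
  Match 1 -- 7
  Match 2 -- 9
  Match 3 -- 8
  Match 4 -- 10
  Match 5 -- 6
  No augmenting path remains.

Step 3: Verify this is maximum:
  Matching size 5 = min(|L|, |R|) = min(5, 5), which is an upper bound, so this matching is maximum.

Maximum matching: {(1,7), (2,9), (3,8), (4,10), (5,6)}
Size: 5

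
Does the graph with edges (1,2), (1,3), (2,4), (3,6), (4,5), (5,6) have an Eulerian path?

Step 1: Find the degree of each vertex:
  deg(1) = 2
  deg(2) = 2
  deg(3) = 2
  deg(4) = 2
  deg(5) = 2
  deg(6) = 2

Step 2: Count vertices with odd degree:
  All vertices have even degree (0 odd-degree vertices)

Step 3: Apply Euler's theorem:
  - Eulerian circuit exists iff graph is connected and all vertices have even degree
  - Eulerian path exists iff graph is connected and has 0 or 2 odd-degree vertices

Graph is connected with 0 odd-degree vertices.
Both Eulerian circuit and Eulerian path exist.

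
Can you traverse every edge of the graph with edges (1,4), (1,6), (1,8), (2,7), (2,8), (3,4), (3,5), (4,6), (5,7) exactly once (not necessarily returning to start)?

Step 1: Find the degree of each vertex:
  deg(1) = 3
  deg(2) = 2
  deg(3) = 2
  deg(4) = 3
  deg(5) = 2
  deg(6) = 2
  deg(7) = 2
  deg(8) = 2

Step 2: Count vertices with odd degree:
  Odd-degree vertices: 1, 4 (2 total)

Step 3: Apply Euler's theorem:
  - Eulerian circuit exists iff graph is connected and all vertices have even degree
  - Eulerian path exists iff graph is connected and has 0 or 2 odd-degree vertices

Graph is connected with exactly 2 odd-degree vertices (1, 4).
Eulerian path exists (starting and ending at the odd-degree vertices), but no Eulerian circuit.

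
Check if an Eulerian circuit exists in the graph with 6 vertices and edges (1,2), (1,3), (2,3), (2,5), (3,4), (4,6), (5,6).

Step 1: Find the degree of each vertex:
  deg(1) = 2
  deg(2) = 3
  deg(3) = 3
  deg(4) = 2
  deg(5) = 2
  deg(6) = 2

Step 2: Count vertices with odd degree:
  Odd-degree vertices: 2, 3 (2 total)

Step 3: Apply Euler's theorem:
  - Eulerian circuit exists iff graph is connected and all vertices have even degree
  - Eulerian path exists iff graph is connected and has 0 or 2 odd-degree vertices

Graph is connected with exactly 2 odd-degree vertices (2, 3).
Eulerian path exists (starting and ending at the odd-degree vertices), but no Eulerian circuit.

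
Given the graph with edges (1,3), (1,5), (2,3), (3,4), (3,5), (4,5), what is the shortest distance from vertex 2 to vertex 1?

Step 1: Build adjacency list:
  1: 3, 5
  2: 3
  3: 1, 2, 4, 5
  4: 3, 5
  5: 1, 3, 4

Step 2: BFS from vertex 2 to find shortest path to 1:
  vertex 3 reached at distance 1
  vertex 1 reached at distance 2

Step 3: Shortest path: 2 -> 3 -> 1
Path length: 2 edges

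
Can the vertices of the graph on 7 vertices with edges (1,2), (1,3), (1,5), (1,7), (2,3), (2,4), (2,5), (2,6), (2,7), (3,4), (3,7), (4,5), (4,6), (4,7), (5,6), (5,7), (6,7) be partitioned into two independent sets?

Step 1: Attempt 2-coloring using BFS:
  Start at vertex 1, assign color 0
  Color vertex 2 with color 1 (neighbor of 1)
  Color vertex 3 with color 1 (neighbor of 1)
  Color vertex 5 with color 1 (neighbor of 1)
  Color vertex 7 with color 1 (neighbor of 1)

Step 2: Conflict found! Vertices 2 and 3 are adjacent but have the same color.
This means the graph contains an odd cycle.

The graph is NOT bipartite.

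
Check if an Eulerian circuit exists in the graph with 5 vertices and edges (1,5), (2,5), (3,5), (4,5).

Step 1: Find the degree of each vertex:
  deg(1) = 1
  deg(2) = 1
  deg(3) = 1
  deg(4) = 1
  deg(5) = 4

Step 2: Count vertices with odd degree:
  Odd-degree vertices: 1, 2, 3, 4 (4 total)

Step 3: Apply Euler's theorem:
  - Eulerian circuit exists iff graph is connected and all vertices have even degree
  - Eulerian path exists iff graph is connected and has 0 or 2 odd-degree vertices

Graph has 4 odd-degree vertices (need 0 or 2).
Neither Eulerian path nor Eulerian circuit exists.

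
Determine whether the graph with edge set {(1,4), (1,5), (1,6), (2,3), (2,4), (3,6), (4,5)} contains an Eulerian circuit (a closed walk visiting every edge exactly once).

Step 1: Find the degree of each vertex:
  deg(1) = 3
  deg(2) = 2
  deg(3) = 2
  deg(4) = 3
  deg(5) = 2
  deg(6) = 2

Step 2: Count vertices with odd degree:
  Odd-degree vertices: 1, 4 (2 total)

Step 3: Apply Euler's theorem:
  - Eulerian circuit exists iff graph is connected and all vertices have even degree
  - Eulerian path exists iff graph is connected and has 0 or 2 odd-degree vertices

Graph is connected with exactly 2 odd-degree vertices (1, 4).
Eulerian path exists (starting and ending at the odd-degree vertices), but no Eulerian circuit.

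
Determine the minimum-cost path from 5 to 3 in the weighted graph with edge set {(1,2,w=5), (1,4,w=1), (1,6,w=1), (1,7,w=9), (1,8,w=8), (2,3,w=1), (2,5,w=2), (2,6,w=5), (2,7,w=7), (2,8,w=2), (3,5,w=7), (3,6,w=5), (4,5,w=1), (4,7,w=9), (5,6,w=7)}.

Step 1: Build adjacency list with weights:
  1: 2(w=5), 4(w=1), 6(w=1), 7(w=9), 8(w=8)
  2: 1(w=5), 3(w=1), 5(w=2), 6(w=5), 7(w=7), 8(w=2)
  3: 2(w=1), 5(w=7), 6(w=5)
  4: 1(w=1), 5(w=1), 7(w=9)
  5: 2(w=2), 3(w=7), 4(w=1), 6(w=7)
  6: 1(w=1), 2(w=5), 3(w=5), 5(w=7)
  7: 1(w=9), 2(w=7), 4(w=9)
  8: 1(w=8), 2(w=2)

Step 2: Apply Dijkstra's algorithm from vertex 5:
  Visit vertex 5 (distance=0)
    Update dist[2] = 2
    Update dist[3] = 7
    Update dist[4] = 1
    Update dist[6] = 7
  Visit vertex 4 (distance=1)
    Update dist[1] = 2
    Update dist[7] = 10
  Visit vertex 1 (distance=2)
    Update dist[6] = 3
    Update dist[8] = 10
  Visit vertex 2 (distance=2)
    Update dist[3] = 3
    Update dist[7] = 9
    Update dist[8] = 4
  Visit vertex 3 (distance=3)

Step 3: Shortest path: 5 -> 2 -> 3
Total weight: 2 + 1 = 3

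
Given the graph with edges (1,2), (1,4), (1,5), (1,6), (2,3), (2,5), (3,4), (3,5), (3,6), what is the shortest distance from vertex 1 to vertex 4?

Step 1: Build adjacency list:
  1: 2, 4, 5, 6
  2: 1, 3, 5
  3: 2, 4, 5, 6
  4: 1, 3
  5: 1, 2, 3
  6: 1, 3

Step 2: BFS from vertex 1 to find shortest path to 4:
  vertex 2 reached at distance 1
  vertex 4 reached at distance 1

Step 3: Shortest path: 1 -> 4
Path length: 1 edge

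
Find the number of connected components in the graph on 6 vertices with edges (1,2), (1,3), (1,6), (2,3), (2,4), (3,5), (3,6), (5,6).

Step 1: Build adjacency list from edges:
  1: 2, 3, 6
  2: 1, 3, 4
  3: 1, 2, 5, 6
  4: 2
  5: 3, 6
  6: 1, 3, 5

Step 2: Run BFS/DFS from vertex 1:
  Visited: {1, 2, 3, 6, 4, 5}
  Reached 6 of 6 vertices

Step 3: All 6 vertices reached from vertex 1, so the graph is connected.
Number of connected components: 1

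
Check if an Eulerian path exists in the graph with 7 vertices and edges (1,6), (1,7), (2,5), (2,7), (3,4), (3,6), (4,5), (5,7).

Step 1: Find the degree of each vertex:
  deg(1) = 2
  deg(2) = 2
  deg(3) = 2
  deg(4) = 2
  deg(5) = 3
  deg(6) = 2
  deg(7) = 3

Step 2: Count vertices with odd degree:
  Odd-degree vertices: 5, 7 (2 total)

Step 3: Apply Euler's theorem:
  - Eulerian circuit exists iff graph is connected and all vertices have even degree
  - Eulerian path exists iff graph is connected and has 0 or 2 odd-degree vertices

Graph is connected with exactly 2 odd-degree vertices (5, 7).
Eulerian path exists (starting and ending at the odd-degree vertices), but no Eulerian circuit.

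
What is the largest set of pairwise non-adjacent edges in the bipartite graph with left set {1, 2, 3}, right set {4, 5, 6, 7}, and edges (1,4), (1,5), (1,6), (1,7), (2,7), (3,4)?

Step 1: List the neighbors of each left vertex:
  1: 4, 5, 6, 7
  2: 7
  3: 4

Step 2: Greedily match left vertices, then look for augmenting paths:
  Match 1 -- 5
  Match 2 -- 7
  Match 3 -- 4
  No augmenting path remains.

Step 3: Verify this is maximum:
  Matching size 3 = min(|L|, |R|) = min(3, 4), which is an upper bound, so this matching is maximum.

Maximum matching: {(1,5), (2,7), (3,4)}
Size: 3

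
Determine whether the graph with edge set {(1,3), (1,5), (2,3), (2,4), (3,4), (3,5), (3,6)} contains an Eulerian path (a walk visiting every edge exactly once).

Step 1: Find the degree of each vertex:
  deg(1) = 2
  deg(2) = 2
  deg(3) = 5
  deg(4) = 2
  deg(5) = 2
  deg(6) = 1

Step 2: Count vertices with odd degree:
  Odd-degree vertices: 3, 6 (2 total)

Step 3: Apply Euler's theorem:
  - Eulerian circuit exists iff graph is connected and all vertices have even degree
  - Eulerian path exists iff graph is connected and has 0 or 2 odd-degree vertices

Graph is connected with exactly 2 odd-degree vertices (3, 6).
Eulerian path exists (starting and ending at the odd-degree vertices), but no Eulerian circuit.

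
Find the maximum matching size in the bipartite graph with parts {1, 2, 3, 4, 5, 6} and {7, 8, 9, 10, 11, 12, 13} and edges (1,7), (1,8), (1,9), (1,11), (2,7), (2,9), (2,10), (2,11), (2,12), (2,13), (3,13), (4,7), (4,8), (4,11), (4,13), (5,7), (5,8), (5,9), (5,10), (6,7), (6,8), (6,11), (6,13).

Step 1: List the neighbors of each left vertex:
  1: 7, 8, 9, 11
  2: 7, 9, 10, 11, 12, 13
  3: 13
  4: 7, 8, 11, 13
  5: 7, 8, 9, 10
  6: 7, 8, 11, 13

Step 2: Greedily match left vertices, then look for augmenting paths:
  Match 1 -- 7
  Match 2 -- 9
  Match 3 -- 13
  Match 4 -- 8
  Match 5 -- 10
  Match 6 -- 11
  No augmenting path remains.

Step 3: Verify this is maximum:
  Matching size 6 = min(|L|, |R|) = min(6, 7), which is an upper bound, so this matching is maximum.

Maximum matching: {(1,7), (2,9), (3,13), (4,8), (5,10), (6,11)}
Size: 6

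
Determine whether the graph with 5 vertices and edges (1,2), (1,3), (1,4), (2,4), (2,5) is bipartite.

Step 1: Attempt 2-coloring using BFS:
  Start at vertex 1, assign color 0
  Color vertex 2 with color 1 (neighbor of 1)
  Color vertex 3 with color 1 (neighbor of 1)
  Color vertex 4 with color 1 (neighbor of 1)

Step 2: Conflict found! Vertices 2 and 4 are adjacent but have the same color.
This means the graph contains an odd cycle.

The graph is NOT bipartite.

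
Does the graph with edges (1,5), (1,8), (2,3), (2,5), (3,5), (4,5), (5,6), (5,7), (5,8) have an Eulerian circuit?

Step 1: Find the degree of each vertex:
  deg(1) = 2
  deg(2) = 2
  deg(3) = 2
  deg(4) = 1
  deg(5) = 7
  deg(6) = 1
  deg(7) = 1
  deg(8) = 2

Step 2: Count vertices with odd degree:
  Odd-degree vertices: 4, 5, 6, 7 (4 total)

Step 3: Apply Euler's theorem:
  - Eulerian circuit exists iff graph is connected and all vertices have even degree
  - Eulerian path exists iff graph is connected and has 0 or 2 odd-degree vertices

Graph has 4 odd-degree vertices (need 0 or 2).
Neither Eulerian path nor Eulerian circuit exists.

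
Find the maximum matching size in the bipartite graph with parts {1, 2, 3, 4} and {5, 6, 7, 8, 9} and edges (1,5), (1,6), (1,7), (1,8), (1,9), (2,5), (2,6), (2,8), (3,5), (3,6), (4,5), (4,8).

Step 1: List the neighbors of each left vertex:
  1: 5, 6, 7, 8, 9
  2: 5, 6, 8
  3: 5, 6
  4: 5, 8

Step 2: Greedily match left vertices, then look for augmenting paths:
  Match 1 -- 7
  Match 2 -- 6
  Match 3 -- 5
  Match 4 -- 8
  No augmenting path remains.

Step 3: Verify this is maximum:
  Matching size 4 = min(|L|, |R|) = min(4, 5), which is an upper bound, so this matching is maximum.

Maximum matching: {(1,7), (2,6), (3,5), (4,8)}
Size: 4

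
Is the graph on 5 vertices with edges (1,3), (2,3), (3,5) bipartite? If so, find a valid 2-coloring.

Step 1: Attempt 2-coloring using BFS:
  Start at vertex 1, assign color 0
  Color vertex 3 with color 1 (neighbor of 1)
  Color vertex 2 with color 0 (neighbor of 3)
  Color vertex 5 with color 0 (neighbor of 3)
  Start new component at vertex 4, assign color 0

Step 2: 2-coloring succeeded. No conflicts found.
  Set A (color 0): {1, 2, 4, 5}
  Set B (color 1): {3}

The graph is bipartite with partition {1, 2, 4, 5}, {3}.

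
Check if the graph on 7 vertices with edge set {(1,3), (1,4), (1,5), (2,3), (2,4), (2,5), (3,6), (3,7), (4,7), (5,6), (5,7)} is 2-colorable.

Step 1: Attempt 2-coloring using BFS:
  Start at vertex 1, assign color 0
  Color vertex 3 with color 1 (neighbor of 1)
  Color vertex 4 with color 1 (neighbor of 1)
  Color vertex 5 with color 1 (neighbor of 1)
  Color vertex 2 with color 0 (neighbor of 3)
  Color vertex 6 with color 0 (neighbor of 3)
  Color vertex 7 with color 0 (neighbor of 3)

Step 2: 2-coloring succeeded. No conflicts found.
  Set A (color 0): {1, 2, 6, 7}
  Set B (color 1): {3, 4, 5}

The graph is bipartite with partition {1, 2, 6, 7}, {3, 4, 5}.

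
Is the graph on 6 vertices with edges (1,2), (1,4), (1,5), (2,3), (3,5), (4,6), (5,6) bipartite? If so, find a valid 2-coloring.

Step 1: Attempt 2-coloring using BFS:
  Start at vertex 1, assign color 0
  Color vertex 2 with color 1 (neighbor of 1)
  Color vertex 4 with color 1 (neighbor of 1)
  Color vertex 5 with color 1 (neighbor of 1)
  Color vertex 3 with color 0 (neighbor of 2)
  Color vertex 6 with color 0 (neighbor of 4)

Step 2: 2-coloring succeeded. No conflicts found.
  Set A (color 0): {1, 3, 6}
  Set B (color 1): {2, 4, 5}

The graph is bipartite with partition {1, 3, 6}, {2, 4, 5}.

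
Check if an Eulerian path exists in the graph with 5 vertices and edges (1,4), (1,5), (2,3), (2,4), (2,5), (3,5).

Step 1: Find the degree of each vertex:
  deg(1) = 2
  deg(2) = 3
  deg(3) = 2
  deg(4) = 2
  deg(5) = 3

Step 2: Count vertices with odd degree:
  Odd-degree vertices: 2, 5 (2 total)

Step 3: Apply Euler's theorem:
  - Eulerian circuit exists iff graph is connected and all vertices have even degree
  - Eulerian path exists iff graph is connected and has 0 or 2 odd-degree vertices

Graph is connected with exactly 2 odd-degree vertices (2, 5).
Eulerian path exists (starting and ending at the odd-degree vertices), but no Eulerian circuit.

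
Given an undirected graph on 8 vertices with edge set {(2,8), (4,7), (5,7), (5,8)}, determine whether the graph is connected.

Step 1: Build adjacency list from edges:
  1: (none)
  2: 8
  3: (none)
  4: 7
  5: 7, 8
  6: (none)
  7: 4, 5
  8: 2, 5

Step 2: Run BFS/DFS from vertex 1:
  Visited: {1}
  Reached 1 of 8 vertices

Step 3: Only 1 of 8 vertices reached. Graph is disconnected.
Connected components: {1}, {2, 4, 5, 7, 8}, {3}, {6}
Answer: No, the graph is not connected (4 components).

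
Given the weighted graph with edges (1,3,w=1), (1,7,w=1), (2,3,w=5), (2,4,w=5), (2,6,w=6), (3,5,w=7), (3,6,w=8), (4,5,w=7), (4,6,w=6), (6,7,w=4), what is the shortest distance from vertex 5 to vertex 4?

Step 1: Build adjacency list with weights:
  1: 3(w=1), 7(w=1)
  2: 3(w=5), 4(w=5), 6(w=6)
  3: 1(w=1), 2(w=5), 5(w=7), 6(w=8)
  4: 2(w=5), 5(w=7), 6(w=6)
  5: 3(w=7), 4(w=7)
  6: 2(w=6), 3(w=8), 4(w=6), 7(w=4)
  7: 1(w=1), 6(w=4)

Step 2: Apply Dijkstra's algorithm from vertex 5:
  Visit vertex 5 (distance=0)
    Update dist[3] = 7
    Update dist[4] = 7
  Visit vertex 3 (distance=7)
    Update dist[1] = 8
    Update dist[2] = 12
    Update dist[6] = 15
  Visit vertex 4 (distance=7)
    Update dist[6] = 13

Step 3: Shortest path: 5 -> 4
Total weight: 7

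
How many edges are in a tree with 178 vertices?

A tree on n vertices always has exactly n - 1 edges.
For n = 178: edges = 178 - 1 = 177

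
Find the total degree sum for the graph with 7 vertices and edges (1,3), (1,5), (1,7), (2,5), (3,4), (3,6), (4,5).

Step 1: Count edges incident to each vertex:
  deg(1) = 3 (neighbors: 3, 5, 7)
  deg(2) = 1 (neighbors: 5)
  deg(3) = 3 (neighbors: 1, 4, 6)
  deg(4) = 2 (neighbors: 3, 5)
  deg(5) = 3 (neighbors: 1, 2, 4)
  deg(6) = 1 (neighbors: 3)
  deg(7) = 1 (neighbors: 1)

Step 2: Sum all degrees:
  3 + 1 + 3 + 2 + 3 + 1 + 1 = 14

Verification: sum of degrees = 2 * |E| = 2 * 7 = 14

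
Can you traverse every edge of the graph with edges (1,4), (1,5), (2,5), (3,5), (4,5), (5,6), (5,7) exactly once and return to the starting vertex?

Step 1: Find the degree of each vertex:
  deg(1) = 2
  deg(2) = 1
  deg(3) = 1
  deg(4) = 2
  deg(5) = 6
  deg(6) = 1
  deg(7) = 1

Step 2: Count vertices with odd degree:
  Odd-degree vertices: 2, 3, 6, 7 (4 total)

Step 3: Apply Euler's theorem:
  - Eulerian circuit exists iff graph is connected and all vertices have even degree
  - Eulerian path exists iff graph is connected and has 0 or 2 odd-degree vertices

Graph has 4 odd-degree vertices (need 0 or 2).
Neither Eulerian path nor Eulerian circuit exists.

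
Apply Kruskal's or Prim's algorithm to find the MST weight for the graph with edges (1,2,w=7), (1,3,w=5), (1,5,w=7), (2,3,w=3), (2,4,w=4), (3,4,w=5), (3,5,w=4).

Apply Kruskal's algorithm (sort edges by weight, add if no cycle):

Sorted edges by weight:
  (2,3) w=3
  (2,4) w=4
  (3,5) w=4
  (1,3) w=5
  (3,4) w=5
  (1,2) w=7
  (1,5) w=7

Add edge (2,3) w=3 -- no cycle. Running total: 3
Add edge (2,4) w=4 -- no cycle. Running total: 7
Add edge (3,5) w=4 -- no cycle. Running total: 11
Add edge (1,3) w=5 -- no cycle. Running total: 16

MST edges: (2,3,w=3), (2,4,w=4), (3,5,w=4), (1,3,w=5)
Total MST weight: 3 + 4 + 4 + 5 = 16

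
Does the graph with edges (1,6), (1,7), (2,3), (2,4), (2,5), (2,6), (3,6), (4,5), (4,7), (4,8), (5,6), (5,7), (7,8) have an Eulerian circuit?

Step 1: Find the degree of each vertex:
  deg(1) = 2
  deg(2) = 4
  deg(3) = 2
  deg(4) = 4
  deg(5) = 4
  deg(6) = 4
  deg(7) = 4
  deg(8) = 2

Step 2: Count vertices with odd degree:
  All vertices have even degree (0 odd-degree vertices)

Step 3: Apply Euler's theorem:
  - Eulerian circuit exists iff graph is connected and all vertices have even degree
  - Eulerian path exists iff graph is connected and has 0 or 2 odd-degree vertices

Graph is connected with 0 odd-degree vertices.
Both Eulerian circuit and Eulerian path exist.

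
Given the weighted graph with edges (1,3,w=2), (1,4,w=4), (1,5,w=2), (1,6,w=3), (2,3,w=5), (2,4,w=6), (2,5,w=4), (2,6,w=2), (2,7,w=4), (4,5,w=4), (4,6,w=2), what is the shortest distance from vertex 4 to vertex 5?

Step 1: Build adjacency list with weights:
  1: 3(w=2), 4(w=4), 5(w=2), 6(w=3)
  2: 3(w=5), 4(w=6), 5(w=4), 6(w=2), 7(w=4)
  3: 1(w=2), 2(w=5)
  4: 1(w=4), 2(w=6), 5(w=4), 6(w=2)
  5: 1(w=2), 2(w=4), 4(w=4)
  6: 1(w=3), 2(w=2), 4(w=2)
  7: 2(w=4)

Step 2: Apply Dijkstra's algorithm from vertex 4:
  Visit vertex 4 (distance=0)
    Update dist[1] = 4
    Update dist[2] = 6
    Update dist[5] = 4
    Update dist[6] = 2
  Visit vertex 6 (distance=2)
    Update dist[2] = 4
  Visit vertex 1 (distance=4)
    Update dist[3] = 6
  Visit vertex 2 (distance=4)
    Update dist[7] = 8
  Visit vertex 5 (distance=4)

Step 3: Shortest path: 4 -> 5
Total weight: 4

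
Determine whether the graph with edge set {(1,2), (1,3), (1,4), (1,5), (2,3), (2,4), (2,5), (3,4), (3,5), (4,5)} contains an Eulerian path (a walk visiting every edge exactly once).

Step 1: Find the degree of each vertex:
  deg(1) = 4
  deg(2) = 4
  deg(3) = 4
  deg(4) = 4
  deg(5) = 4

Step 2: Count vertices with odd degree:
  All vertices have even degree (0 odd-degree vertices)

Step 3: Apply Euler's theorem:
  - Eulerian circuit exists iff graph is connected and all vertices have even degree
  - Eulerian path exists iff graph is connected and has 0 or 2 odd-degree vertices

Graph is connected with 0 odd-degree vertices.
Both Eulerian circuit and Eulerian path exist.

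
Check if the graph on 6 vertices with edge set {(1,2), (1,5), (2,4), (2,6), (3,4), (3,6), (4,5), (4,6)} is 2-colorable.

Step 1: Attempt 2-coloring using BFS:
  Start at vertex 1, assign color 0
  Color vertex 2 with color 1 (neighbor of 1)
  Color vertex 5 with color 1 (neighbor of 1)
  Color vertex 4 with color 0 (neighbor of 2)
  Color vertex 6 with color 0 (neighbor of 2)
  Color vertex 3 with color 1 (neighbor of 4)

Step 2: Conflict found! Vertices 4 and 6 are adjacent but have the same color.
This means the graph contains an odd cycle.

The graph is NOT bipartite.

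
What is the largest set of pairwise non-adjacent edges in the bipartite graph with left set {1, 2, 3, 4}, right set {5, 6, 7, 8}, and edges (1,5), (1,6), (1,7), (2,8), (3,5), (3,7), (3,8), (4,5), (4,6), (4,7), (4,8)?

Step 1: List the neighbors of each left vertex:
  1: 5, 6, 7
  2: 8
  3: 5, 7, 8
  4: 5, 6, 7, 8

Step 2: Greedily match left vertices, then look for augmenting paths:
  Match 1 -- 5
  Match 2 -- 8
  Match 3 -- 7
  Match 4 -- 6
  No augmenting path remains.

Step 3: Verify this is maximum:
  Matching size 4 = min(|L|, |R|) = min(4, 4), which is an upper bound, so this matching is maximum.

Maximum matching: {(1,5), (2,8), (3,7), (4,6)}
Size: 4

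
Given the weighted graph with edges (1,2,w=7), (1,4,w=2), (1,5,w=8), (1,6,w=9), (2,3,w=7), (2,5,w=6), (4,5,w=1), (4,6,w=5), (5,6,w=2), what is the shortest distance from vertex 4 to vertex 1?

Step 1: Build adjacency list with weights:
  1: 2(w=7), 4(w=2), 5(w=8), 6(w=9)
  2: 1(w=7), 3(w=7), 5(w=6)
  3: 2(w=7)
  4: 1(w=2), 5(w=1), 6(w=5)
  5: 1(w=8), 2(w=6), 4(w=1), 6(w=2)
  6: 1(w=9), 4(w=5), 5(w=2)

Step 2: Apply Dijkstra's algorithm from vertex 4:
  Visit vertex 4 (distance=0)
    Update dist[1] = 2
    Update dist[5] = 1
    Update dist[6] = 5
  Visit vertex 5 (distance=1)
    Update dist[2] = 7
    Update dist[6] = 3
  Visit vertex 1 (distance=2)

Step 3: Shortest path: 4 -> 1
Total weight: 2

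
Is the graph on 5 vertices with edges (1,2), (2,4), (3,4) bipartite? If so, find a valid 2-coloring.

Step 1: Attempt 2-coloring using BFS:
  Start at vertex 1, assign color 0
  Color vertex 2 with color 1 (neighbor of 1)
  Color vertex 4 with color 0 (neighbor of 2)
  Color vertex 3 with color 1 (neighbor of 4)
  Start new component at vertex 5, assign color 0

Step 2: 2-coloring succeeded. No conflicts found.
  Set A (color 0): {1, 4, 5}
  Set B (color 1): {2, 3}

The graph is bipartite with partition {1, 4, 5}, {2, 3}.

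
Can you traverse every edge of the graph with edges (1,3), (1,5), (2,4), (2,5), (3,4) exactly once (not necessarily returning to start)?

Step 1: Find the degree of each vertex:
  deg(1) = 2
  deg(2) = 2
  deg(3) = 2
  deg(4) = 2
  deg(5) = 2

Step 2: Count vertices with odd degree:
  All vertices have even degree (0 odd-degree vertices)

Step 3: Apply Euler's theorem:
  - Eulerian circuit exists iff graph is connected and all vertices have even degree
  - Eulerian path exists iff graph is connected and has 0 or 2 odd-degree vertices

Graph is connected with 0 odd-degree vertices.
Both Eulerian circuit and Eulerian path exist.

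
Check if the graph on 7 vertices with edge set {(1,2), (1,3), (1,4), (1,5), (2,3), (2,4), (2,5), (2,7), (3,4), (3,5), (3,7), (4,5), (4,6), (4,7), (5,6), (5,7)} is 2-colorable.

Step 1: Attempt 2-coloring using BFS:
  Start at vertex 1, assign color 0
  Color vertex 2 with color 1 (neighbor of 1)
  Color vertex 3 with color 1 (neighbor of 1)
  Color vertex 4 with color 1 (neighbor of 1)
  Color vertex 5 with color 1 (neighbor of 1)

Step 2: Conflict found! Vertices 2 and 3 are adjacent but have the same color.
This means the graph contains an odd cycle.

The graph is NOT bipartite.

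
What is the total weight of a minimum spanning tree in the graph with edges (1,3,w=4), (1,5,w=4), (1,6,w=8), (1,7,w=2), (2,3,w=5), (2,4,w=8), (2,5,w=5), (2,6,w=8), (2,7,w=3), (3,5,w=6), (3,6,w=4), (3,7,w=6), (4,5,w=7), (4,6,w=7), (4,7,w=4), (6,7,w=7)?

Apply Kruskal's algorithm (sort edges by weight, add if no cycle):

Sorted edges by weight:
  (1,7) w=2
  (2,7) w=3
  (1,5) w=4
  (1,3) w=4
  (3,6) w=4
  (4,7) w=4
  (2,3) w=5
  (2,5) w=5
  (3,5) w=6
  (3,7) w=6
  (4,5) w=7
  (4,6) w=7
  (6,7) w=7
  (1,6) w=8
  (2,4) w=8
  (2,6) w=8

Add edge (1,7) w=2 -- no cycle. Running total: 2
Add edge (2,7) w=3 -- no cycle. Running total: 5
Add edge (1,5) w=4 -- no cycle. Running total: 9
Add edge (1,3) w=4 -- no cycle. Running total: 13
Add edge (3,6) w=4 -- no cycle. Running total: 17
Add edge (4,7) w=4 -- no cycle. Running total: 21

MST edges: (1,7,w=2), (2,7,w=3), (1,5,w=4), (1,3,w=4), (3,6,w=4), (4,7,w=4)
Total MST weight: 2 + 3 + 4 + 4 + 4 + 4 = 21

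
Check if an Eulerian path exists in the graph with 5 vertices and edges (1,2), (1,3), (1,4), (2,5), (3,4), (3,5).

Step 1: Find the degree of each vertex:
  deg(1) = 3
  deg(2) = 2
  deg(3) = 3
  deg(4) = 2
  deg(5) = 2

Step 2: Count vertices with odd degree:
  Odd-degree vertices: 1, 3 (2 total)

Step 3: Apply Euler's theorem:
  - Eulerian circuit exists iff graph is connected and all vertices have even degree
  - Eulerian path exists iff graph is connected and has 0 or 2 odd-degree vertices

Graph is connected with exactly 2 odd-degree vertices (1, 3).
Eulerian path exists (starting and ending at the odd-degree vertices), but no Eulerian circuit.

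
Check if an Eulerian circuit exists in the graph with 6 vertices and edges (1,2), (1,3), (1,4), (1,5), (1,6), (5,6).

Step 1: Find the degree of each vertex:
  deg(1) = 5
  deg(2) = 1
  deg(3) = 1
  deg(4) = 1
  deg(5) = 2
  deg(6) = 2

Step 2: Count vertices with odd degree:
  Odd-degree vertices: 1, 2, 3, 4 (4 total)

Step 3: Apply Euler's theorem:
  - Eulerian circuit exists iff graph is connected and all vertices have even degree
  - Eulerian path exists iff graph is connected and has 0 or 2 odd-degree vertices

Graph has 4 odd-degree vertices (need 0 or 2).
Neither Eulerian path nor Eulerian circuit exists.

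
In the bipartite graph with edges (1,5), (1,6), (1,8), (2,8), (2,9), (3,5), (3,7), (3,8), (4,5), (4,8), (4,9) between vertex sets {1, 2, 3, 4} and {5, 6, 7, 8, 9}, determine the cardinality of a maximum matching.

Step 1: List the neighbors of each left vertex:
  1: 5, 6, 8
  2: 8, 9
  3: 5, 7, 8
  4: 5, 8, 9

Step 2: Greedily match left vertices, then look for augmenting paths:
  Match 1 -- 5
  Match 2 -- 8
  Match 3 -- 7
  Match 4 -- 9
  No augmenting path remains.

Step 3: Verify this is maximum:
  Matching size 4 = min(|L|, |R|) = min(4, 5), which is an upper bound, so this matching is maximum.

Maximum matching: {(1,5), (2,8), (3,7), (4,9)}
Size: 4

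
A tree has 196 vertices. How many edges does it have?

A tree on n vertices always has exactly n - 1 edges.
For n = 196: edges = 196 - 1 = 195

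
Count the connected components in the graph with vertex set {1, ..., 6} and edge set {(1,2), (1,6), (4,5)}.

Step 1: Build adjacency list from edges:
  1: 2, 6
  2: 1
  3: (none)
  4: 5
  5: 4
  6: 1

Step 2: Run BFS/DFS from vertex 1:
  Visited: {1, 2, 6}
  Reached 3 of 6 vertices

Step 3: Only 3 of 6 vertices reached. Graph is disconnected.
Connected components: {1, 2, 6}, {3}, {4, 5}
Number of connected components: 3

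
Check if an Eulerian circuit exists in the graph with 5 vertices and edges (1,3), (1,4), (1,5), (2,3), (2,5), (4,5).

Step 1: Find the degree of each vertex:
  deg(1) = 3
  deg(2) = 2
  deg(3) = 2
  deg(4) = 2
  deg(5) = 3

Step 2: Count vertices with odd degree:
  Odd-degree vertices: 1, 5 (2 total)

Step 3: Apply Euler's theorem:
  - Eulerian circuit exists iff graph is connected and all vertices have even degree
  - Eulerian path exists iff graph is connected and has 0 or 2 odd-degree vertices

Graph is connected with exactly 2 odd-degree vertices (1, 5).
Eulerian path exists (starting and ending at the odd-degree vertices), but no Eulerian circuit.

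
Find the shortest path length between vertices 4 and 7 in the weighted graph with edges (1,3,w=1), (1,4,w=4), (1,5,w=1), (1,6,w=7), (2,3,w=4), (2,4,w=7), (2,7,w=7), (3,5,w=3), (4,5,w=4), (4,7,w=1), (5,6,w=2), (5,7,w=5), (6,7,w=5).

Step 1: Build adjacency list with weights:
  1: 3(w=1), 4(w=4), 5(w=1), 6(w=7)
  2: 3(w=4), 4(w=7), 7(w=7)
  3: 1(w=1), 2(w=4), 5(w=3)
  4: 1(w=4), 2(w=7), 5(w=4), 7(w=1)
  5: 1(w=1), 3(w=3), 4(w=4), 6(w=2), 7(w=5)
  6: 1(w=7), 5(w=2), 7(w=5)
  7: 2(w=7), 4(w=1), 5(w=5), 6(w=5)

Step 2: Apply Dijkstra's algorithm from vertex 4:
  Visit vertex 4 (distance=0)
    Update dist[1] = 4
    Update dist[2] = 7
    Update dist[5] = 4
    Update dist[7] = 1
  Visit vertex 7 (distance=1)
    Update dist[6] = 6

Step 3: Shortest path: 4 -> 7
Total weight: 1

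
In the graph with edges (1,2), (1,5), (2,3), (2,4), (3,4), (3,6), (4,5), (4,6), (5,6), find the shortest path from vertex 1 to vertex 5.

Step 1: Build adjacency list:
  1: 2, 5
  2: 1, 3, 4
  3: 2, 4, 6
  4: 2, 3, 5, 6
  5: 1, 4, 6
  6: 3, 4, 5

Step 2: BFS from vertex 1 to find shortest path to 5:
  vertex 2 reached at distance 1
  vertex 5 reached at distance 1

Step 3: Shortest path: 1 -> 5
Path length: 1 edge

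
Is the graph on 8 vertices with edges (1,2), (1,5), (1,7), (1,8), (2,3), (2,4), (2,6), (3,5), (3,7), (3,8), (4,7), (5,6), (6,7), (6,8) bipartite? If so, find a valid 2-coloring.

Step 1: Attempt 2-coloring using BFS:
  Start at vertex 1, assign color 0
  Color vertex 2 with color 1 (neighbor of 1)
  Color vertex 5 with color 1 (neighbor of 1)
  Color vertex 7 with color 1 (neighbor of 1)
  Color vertex 8 with color 1 (neighbor of 1)
  Color vertex 3 with color 0 (neighbor of 2)
  Color vertex 4 with color 0 (neighbor of 2)
  Color vertex 6 with color 0 (neighbor of 2)

Step 2: 2-coloring succeeded. No conflicts found.
  Set A (color 0): {1, 3, 4, 6}
  Set B (color 1): {2, 5, 7, 8}

The graph is bipartite with partition {1, 3, 4, 6}, {2, 5, 7, 8}.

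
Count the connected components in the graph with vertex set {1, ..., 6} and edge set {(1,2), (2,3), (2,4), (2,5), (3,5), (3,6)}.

Step 1: Build adjacency list from edges:
  1: 2
  2: 1, 3, 4, 5
  3: 2, 5, 6
  4: 2
  5: 2, 3
  6: 3

Step 2: Run BFS/DFS from vertex 1:
  Visited: {1, 2, 3, 4, 5, 6}
  Reached 6 of 6 vertices

Step 3: All 6 vertices reached from vertex 1, so the graph is connected.
Number of connected components: 1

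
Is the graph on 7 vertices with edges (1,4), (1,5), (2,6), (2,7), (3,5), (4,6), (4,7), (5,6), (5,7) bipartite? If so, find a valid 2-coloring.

Step 1: Attempt 2-coloring using BFS:
  Start at vertex 1, assign color 0
  Color vertex 4 with color 1 (neighbor of 1)
  Color vertex 5 with color 1 (neighbor of 1)
  Color vertex 6 with color 0 (neighbor of 4)
  Color vertex 7 with color 0 (neighbor of 4)
  Color vertex 3 with color 0 (neighbor of 5)
  Color vertex 2 with color 1 (neighbor of 6)

Step 2: 2-coloring succeeded. No conflicts found.
  Set A (color 0): {1, 3, 6, 7}
  Set B (color 1): {2, 4, 5}

The graph is bipartite with partition {1, 3, 6, 7}, {2, 4, 5}.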